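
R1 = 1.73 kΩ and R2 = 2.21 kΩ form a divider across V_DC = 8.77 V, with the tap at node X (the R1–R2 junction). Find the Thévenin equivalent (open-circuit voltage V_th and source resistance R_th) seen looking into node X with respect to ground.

V_th ≈ 4.92 V, R_th ≈ 0.970 kΩ

Open-circuit (no load on X): V_th = V_DC · R2/(R1 + R2) = 8.77 × 2.21/(1.730 + 2.21) = 4.919 V.
With V_DC suppressed (replaced by a short), R_th = R1 ‖ R2 = (1.730 × 2.21)/(1.730 + 2.21) = 0.9704 kΩ.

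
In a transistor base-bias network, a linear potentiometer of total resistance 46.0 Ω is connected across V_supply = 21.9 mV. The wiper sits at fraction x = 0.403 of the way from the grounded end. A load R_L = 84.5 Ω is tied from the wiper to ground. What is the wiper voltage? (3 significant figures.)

V_out ≈ 7.80 mV

The pot divides into 27.46 Ω above the wiper and 18.54 Ω below.
R_L loads the lower segment: effective lower R = 15.20 Ω.
V_out = 21.9 × 15.20/(27.46 + 15.20) = 7.804 mV.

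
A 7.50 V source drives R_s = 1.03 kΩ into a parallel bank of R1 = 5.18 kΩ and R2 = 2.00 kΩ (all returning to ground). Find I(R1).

I ≈ 0.845 mA

Equivalent of the parallel group: R_p = 1.443 kΩ.
Node voltage V_A = V_in · R_p/(R_s + R_p) = 7.50 × 0.5835 = 4.376 V.
Branch current I = V_A/R1 = 4.376/5.18 = 0.8448 mA.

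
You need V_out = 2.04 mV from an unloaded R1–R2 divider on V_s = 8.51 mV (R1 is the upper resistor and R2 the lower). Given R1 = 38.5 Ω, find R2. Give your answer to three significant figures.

V_out/V_s = R2/(R1+R2) = 0.2397.
So R2 = R1 · V_out/(V_s − V_out) = 38.5 × 2.04/(8.51 − 2.04) = 38.5 × 0.3153 = 12.14 Ω.

R2 ≈ 12.1 Ω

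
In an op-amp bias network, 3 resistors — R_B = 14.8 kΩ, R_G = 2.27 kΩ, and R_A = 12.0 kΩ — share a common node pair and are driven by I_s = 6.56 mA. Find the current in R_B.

Conductances: ΣG = 1/14.8 + 1/2.27 + 1/12.0 = 0.5914 (1/kΩ).
R_B takes the fraction G_k/ΣG = 0.06757/0.5914 = 0.1142, so I = 6.56 × 0.1142 = 0.7494 mA.

I ≈ 0.749 mA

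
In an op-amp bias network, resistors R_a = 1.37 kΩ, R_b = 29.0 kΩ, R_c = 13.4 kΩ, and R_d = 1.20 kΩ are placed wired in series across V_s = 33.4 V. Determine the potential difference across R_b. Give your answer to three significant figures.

Series total: ΣR = 1.37 + 29.0 + 13.4 + 1.20 = 44.97 kΩ.
V = V_s · R/ΣR = 33.4 × 0.6449 = 21.54 V.

V ≈ 21.5 V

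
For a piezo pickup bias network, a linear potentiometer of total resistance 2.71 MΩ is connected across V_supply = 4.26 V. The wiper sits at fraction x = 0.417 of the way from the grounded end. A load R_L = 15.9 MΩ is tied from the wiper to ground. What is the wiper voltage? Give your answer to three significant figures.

V_out ≈ 1.71 V

The pot divides into 1.580 MΩ above the wiper and 1.130 MΩ below.
R_L loads the lower segment: effective lower R = 1.055 MΩ.
Then V_out = V_supply · 1.055/(1.580 + 1.055) = 1.706 V.
(Unloaded: V_out = x·V_supply = 1.78 V.)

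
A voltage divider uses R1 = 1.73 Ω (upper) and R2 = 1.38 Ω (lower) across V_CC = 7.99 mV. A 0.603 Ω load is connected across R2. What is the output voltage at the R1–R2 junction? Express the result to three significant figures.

The load sits in parallel with R2, giving an effective lower resistance R2' = R2·R_L/(R2+R_L) = 0.4196 Ω.
Voltage divider with the loaded lower leg: V_out = 7.99 × 0.4196/(1.73 + 0.4196) = 7.99 × 0.1952 = 1.560 mV.
(Unloaded it would be 3.55 mV; the load pulls it down.)

V_out ≈ 1.56 mV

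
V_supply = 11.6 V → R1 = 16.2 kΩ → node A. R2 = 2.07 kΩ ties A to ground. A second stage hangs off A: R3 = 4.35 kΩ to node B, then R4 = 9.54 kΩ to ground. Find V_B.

V_B ≈ 0.797 V

The second stage (R3 + R4 = 13.89 kΩ) loads node A in parallel with R2.
R2 ‖ (R3+R4) = 1.802 kΩ.
So V_A = 11.6 × 0.1001 = 1.161 V.
Stage 2 is unloaded, so V_B = V_A · R4/(R3+R4) = 1.161 × 9.54/13.89 = 0.7973 V.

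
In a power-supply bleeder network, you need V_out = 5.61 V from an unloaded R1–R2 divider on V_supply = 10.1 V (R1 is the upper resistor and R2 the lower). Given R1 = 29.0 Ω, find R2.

Required fraction k = V_out/V_supply = 0.5554.
R2 = R1 · 0.5554/(1 − 0.5554) = 36.23 Ω.

R2 ≈ 36.2 Ω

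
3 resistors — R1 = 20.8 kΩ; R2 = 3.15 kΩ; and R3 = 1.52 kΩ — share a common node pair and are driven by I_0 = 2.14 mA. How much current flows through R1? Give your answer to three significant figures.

ΣG = 1/20.8 + 1/3.15 + 1/1.52 = 1.023.
R1 takes the fraction G_k/ΣG = 0.04808/1.023 = 0.04698, so I = 2.14 × 0.04698 = 0.1005 mA.

I ≈ 0.101 mA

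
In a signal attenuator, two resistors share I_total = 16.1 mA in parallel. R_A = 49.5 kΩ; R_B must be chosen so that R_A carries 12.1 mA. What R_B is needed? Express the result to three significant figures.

Two-branch current divider: I_A = I_total · R_B/(R_A + R_B).
With f = 0.7516, R_B = R_A · f/(1−f) = 49.5 × 3.025 = 149.7 kΩ.

R_B ≈ 150 kΩ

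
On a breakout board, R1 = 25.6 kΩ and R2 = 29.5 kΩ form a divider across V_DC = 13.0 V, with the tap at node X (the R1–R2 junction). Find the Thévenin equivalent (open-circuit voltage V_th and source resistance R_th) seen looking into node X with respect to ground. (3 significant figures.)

With X open, the divider is unloaded: V_th = 13.0 × 29.5/55.10 = 6.960 V.
With V_DC suppressed (replaced by a short), R_th = R1 ‖ R2 = (25.60 × 29.5)/(25.60 + 29.5) = 13.71 kΩ.

V_th ≈ 6.96 V, R_th ≈ 13.7 kΩ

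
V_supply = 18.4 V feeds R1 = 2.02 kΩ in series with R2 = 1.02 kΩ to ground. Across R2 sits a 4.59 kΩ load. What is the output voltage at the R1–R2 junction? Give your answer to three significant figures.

V_out ≈ 5.38 V

First combine the lower leg with the load: R2 ‖ R_L = 0.8345 kΩ.
Then V_out = V_supply · R2'/(R1 + R2') = 18.4 × 0.8345/2.855 = 5.379 V.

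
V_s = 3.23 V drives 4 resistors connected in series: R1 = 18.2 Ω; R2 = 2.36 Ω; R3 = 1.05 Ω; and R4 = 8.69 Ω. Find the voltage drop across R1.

V ≈ 1.94 V

Series total: ΣR = 18.2 + 2.36 + 1.05 + 8.69 = 30.30 Ω.
Voltage divider: V = V_s · (18.20 / 30.30) = 3.23 × 0.6007 = 1.940 V.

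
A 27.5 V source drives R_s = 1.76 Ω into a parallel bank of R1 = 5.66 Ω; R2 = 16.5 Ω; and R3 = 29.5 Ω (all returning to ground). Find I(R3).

I ≈ 0.631 A

Parallel bank: R_p = 1/(1/5.66 + 1/16.5 + 1/29.5) = 3.688 Ω.
Node voltage V_A = V_DC · R_p/(R_s + R_p) = 27.5 × 0.6769 = 18.62 V.
I(R3) = V_A / R3 = 18.62/29.5 = 0.6310 A.
(Equivalently: I_total = 5.048 A, then current-divider fraction G_k/ΣG = 0.1250.)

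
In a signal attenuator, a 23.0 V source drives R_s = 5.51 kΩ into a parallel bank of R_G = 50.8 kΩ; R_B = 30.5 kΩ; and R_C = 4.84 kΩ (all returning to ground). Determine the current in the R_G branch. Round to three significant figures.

Equivalent of the parallel group: R_p = 3.860 kΩ.
V_A = 23.0 × 3.860/9.370 = 9.475 V.
I(R_G) = V_A / R_G = 9.475/50.8 = 0.1865 mA.

I ≈ 0.187 mA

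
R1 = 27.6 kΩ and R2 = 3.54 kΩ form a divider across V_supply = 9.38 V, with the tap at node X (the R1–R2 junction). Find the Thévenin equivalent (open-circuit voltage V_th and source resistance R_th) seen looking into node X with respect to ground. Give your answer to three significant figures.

V_th ≈ 1.07 V, R_th ≈ 3.14 kΩ

Open-circuit (no load on X): V_th = V_supply · R2/(R1 + R2) = 9.38 × 3.54/(27.60 + 3.54) = 1.066 V.
Zeroing V_supply shorts the top of R1 to ground, so R_th = R1 ‖ R2 = 3.138 kΩ.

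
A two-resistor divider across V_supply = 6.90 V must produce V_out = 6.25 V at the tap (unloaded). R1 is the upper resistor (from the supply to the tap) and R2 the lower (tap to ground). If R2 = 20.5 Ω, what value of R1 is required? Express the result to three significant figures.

R1 ≈ 2.13 Ω

The divider ratio is R2/(R1+R2) = 6.25/6.90 = 0.9058.
Rearranging, R1 = R2·(1−k)/k = 20.5 × 0.1040 = 2.132 Ω.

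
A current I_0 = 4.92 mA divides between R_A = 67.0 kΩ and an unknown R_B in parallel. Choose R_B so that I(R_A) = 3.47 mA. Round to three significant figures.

Two-branch current divider: I_A = I_0 · R_B/(R_A + R_B).
With f = 0.7053, R_B = R_A · f/(1−f) = 67.0 × 2.393 = 160.3 kΩ.

R_B ≈ 160 kΩ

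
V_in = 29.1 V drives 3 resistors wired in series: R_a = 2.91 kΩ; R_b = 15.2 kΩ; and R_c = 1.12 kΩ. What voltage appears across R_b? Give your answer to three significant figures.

V ≈ 23.0 V

ΣR = 2.91 + 15.2 + 1.12 = 19.23 kΩ.
Voltage divider: V = V_in · (15.20 / 19.23) = 29.1 × 0.7904 = 23.00 V.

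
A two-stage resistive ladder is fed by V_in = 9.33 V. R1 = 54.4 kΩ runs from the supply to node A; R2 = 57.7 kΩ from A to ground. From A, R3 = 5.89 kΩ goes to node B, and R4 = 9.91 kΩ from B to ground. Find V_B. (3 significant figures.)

Node A sees R2 in parallel with the series input of stage 2, R3 + R4 = 15.80 kΩ.
Effective lower resistance at A: R2 ‖ 15.80 = 12.40 kΩ.
V_A = 9.33 × 12.40/(54.4 + 12.40) = 1.732 V.
Stage 2 is unloaded, so V_B = V_A · R4/(R3+R4) = 1.732 × 9.91/15.80 = 1.087 V.

V_B ≈ 1.09 V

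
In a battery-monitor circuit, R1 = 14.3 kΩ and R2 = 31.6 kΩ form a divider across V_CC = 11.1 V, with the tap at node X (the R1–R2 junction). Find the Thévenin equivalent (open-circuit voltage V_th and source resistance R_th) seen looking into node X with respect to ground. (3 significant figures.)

With X open, the divider is unloaded: V_th = 11.1 × 31.6/45.90 = 7.642 V.
Looking into X with the source shorted: R_th = R1·R2/(R1+R2) = 14.30 × 31.6/45.90 = 9.845 kΩ.

V_th ≈ 7.64 V, R_th ≈ 9.84 kΩ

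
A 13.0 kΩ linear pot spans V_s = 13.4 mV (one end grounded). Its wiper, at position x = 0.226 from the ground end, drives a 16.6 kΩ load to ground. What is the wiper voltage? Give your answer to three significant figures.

V_out ≈ 2.66 mV

The pot divides into 10.06 kΩ above the wiper and 2.938 kΩ below.
R_L loads the lower segment: effective lower R = 2.496 kΩ.
Then V_out = V_s · 2.496/(10.06 + 2.496) = 2.664 mV.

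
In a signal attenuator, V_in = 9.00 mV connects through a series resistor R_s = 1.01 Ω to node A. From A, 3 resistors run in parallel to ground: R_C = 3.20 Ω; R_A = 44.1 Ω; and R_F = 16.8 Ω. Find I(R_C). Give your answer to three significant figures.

Combine the parallel branches: R_p = (1/3.20 + 1/44.1 + 1/16.8)⁻¹ = 2.534 Ω.
V_A by voltage divider: V_A = 9.00 × 2.534/(1.01 + 2.534) = 6.435 mV.
I(R_C) = V_A / R_C = 6.435/3.20 = 2.011 mA.

I ≈ 2.01 mA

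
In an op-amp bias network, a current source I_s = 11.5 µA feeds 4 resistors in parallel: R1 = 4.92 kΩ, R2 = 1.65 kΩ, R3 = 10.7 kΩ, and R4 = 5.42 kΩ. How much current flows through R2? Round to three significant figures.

I ≈ 6.41 µA

Total conductance ΣG = 1/4.92 + 1/1.65 + 1/10.7 + 1/5.42 = 1.087 (units of 1/kΩ).
Current divider: I(R2) = I_s · G_k/ΣG = 11.5 × (0.6061/1.087) = 11.5 × 0.5574 = 6.410 µA.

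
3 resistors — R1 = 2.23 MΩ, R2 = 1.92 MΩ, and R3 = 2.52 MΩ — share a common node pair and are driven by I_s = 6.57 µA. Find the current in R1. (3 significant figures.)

Conductances: ΣG = 1/2.23 + 1/1.92 + 1/2.52 = 1.366 (1/MΩ).
Current divider: I(R1) = I_s · G_k/ΣG = 6.57 × (0.4484/1.366) = 6.57 × 0.3283 = 2.157 µA.

I ≈ 2.16 µA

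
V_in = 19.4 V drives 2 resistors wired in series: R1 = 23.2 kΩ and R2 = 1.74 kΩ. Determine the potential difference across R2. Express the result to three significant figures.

V ≈ 1.35 V

Series total: ΣR = 23.2 + 1.74 = 24.94 kΩ.
Voltage divider: V = V_in · (1.740 / 24.94) = 19.4 × 0.06977 = 1.353 V.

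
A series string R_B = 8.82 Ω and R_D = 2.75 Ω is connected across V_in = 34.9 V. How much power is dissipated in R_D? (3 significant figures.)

The common current is I = 34.9/11.57 = 3.016 A.
P = I²R = 9.099 × 2.75 = 25.02 W.

P ≈ 25.0 W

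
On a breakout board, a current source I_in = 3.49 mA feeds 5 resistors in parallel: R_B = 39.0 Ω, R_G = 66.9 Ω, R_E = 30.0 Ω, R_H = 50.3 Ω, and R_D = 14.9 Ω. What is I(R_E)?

Conductances: ΣG = 1/39.0 + 1/66.9 + 1/30.0 + 1/50.3 + 1/14.9 = 0.1609 (1/Ω).
Current divider: I(R_E) = I_in · G_k/ΣG = 3.49 × (0.03333/0.1609) = 3.49 × 0.2071 = 0.7229 mA.

I ≈ 0.723 mA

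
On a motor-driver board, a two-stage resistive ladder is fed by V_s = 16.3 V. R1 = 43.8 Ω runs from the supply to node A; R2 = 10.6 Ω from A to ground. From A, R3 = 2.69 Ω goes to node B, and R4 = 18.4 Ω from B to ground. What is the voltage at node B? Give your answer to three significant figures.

V_B ≈ 1.97 V

The second stage (R3 + R4 = 21.09 Ω) loads node A in parallel with R2.
Effective lower resistance at A: R2 ‖ 21.09 = 7.054 Ω.
First divider: V_A = V_s · 7.054/(43.8 + 7.054) = 2.261 V.
Then the unloaded second divider: V_B = V_A × R4/(R3+R4) = 2.261 × 0.8725 = 1.973 V.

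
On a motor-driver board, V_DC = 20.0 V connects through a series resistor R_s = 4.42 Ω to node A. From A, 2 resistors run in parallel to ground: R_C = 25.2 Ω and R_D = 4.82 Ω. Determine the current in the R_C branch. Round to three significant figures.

I ≈ 0.379 A

Parallel bank: R_p = 1/(1/25.2 + 1/4.82) = 4.046 Ω.
V_A by voltage divider: V_A = 20.0 × 4.046/(4.42 + 4.046) = 9.558 V.
Branch current I = V_A/R_C = 9.558/25.2 = 0.3793 A.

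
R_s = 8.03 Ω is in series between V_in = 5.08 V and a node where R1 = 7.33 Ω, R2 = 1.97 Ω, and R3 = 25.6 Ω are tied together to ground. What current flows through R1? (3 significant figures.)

I ≈ 0.107 A

Combine the parallel branches: R_p = (1/7.33 + 1/1.97 + 1/25.6)⁻¹ = 1.464 Ω.
V_A = 5.08 × 1.464/9.494 = 0.7833 V.
Branch current I = V_A/R1 = 0.7833/7.33 = 0.1069 A.
(Equivalently: I_total = 0.5351 A, then current-divider fraction G_k/ΣG = 0.1997.)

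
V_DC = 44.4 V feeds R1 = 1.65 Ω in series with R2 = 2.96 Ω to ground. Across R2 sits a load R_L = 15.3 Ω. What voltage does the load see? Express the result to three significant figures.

First combine the lower leg with the load: R2 ‖ R_L = 2.480 Ω.
Now apply the divider: V_out = 44.4 × 0.6005 = 26.66 V.

V_out ≈ 26.7 V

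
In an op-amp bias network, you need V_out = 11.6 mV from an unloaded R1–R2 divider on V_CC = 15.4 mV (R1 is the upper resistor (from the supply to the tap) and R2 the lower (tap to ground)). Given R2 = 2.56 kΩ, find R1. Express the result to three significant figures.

V_out/V_CC = R2/(R1+R2) = 0.7532.
Rearranging, R1 = R2·(1−k)/k = 2.56 × 0.3276 = 0.8386 kΩ.

R1 ≈ 0.839 kΩ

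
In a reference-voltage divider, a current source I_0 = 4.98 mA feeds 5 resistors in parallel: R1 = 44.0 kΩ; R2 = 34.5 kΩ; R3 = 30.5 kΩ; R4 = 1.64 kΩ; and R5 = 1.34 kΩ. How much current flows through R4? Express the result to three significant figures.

I ≈ 2.11 mA

Total conductance ΣG = 1/44.0 + 1/34.5 + 1/30.5 + 1/1.64 + 1/1.34 = 1.441 (units of 1/kΩ).
By the current-divider rule, I = I_0 · G_k/ΣG = 4.98 × 0.4233 = 2.108 mA.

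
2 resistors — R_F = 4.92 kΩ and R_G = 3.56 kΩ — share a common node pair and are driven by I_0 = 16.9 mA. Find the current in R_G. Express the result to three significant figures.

I ≈ 9.81 mA

Two-branch current divider: I_k = I_0 · R_other/(R_1 + R_2).
I(R_G) = 16.9 × 4.92/(4.92 + 3.56) = 16.9 × 0.5802 = 9.805 mA.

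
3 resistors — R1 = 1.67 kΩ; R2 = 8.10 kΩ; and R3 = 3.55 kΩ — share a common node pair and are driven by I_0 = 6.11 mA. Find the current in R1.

Conductances: ΣG = 1/1.67 + 1/8.10 + 1/3.55 = 1.004 (1/kΩ).
By the current-divider rule, I = I_0 · G_k/ΣG = 6.11 × 0.5964 = 3.644 mA.

I ≈ 3.64 mA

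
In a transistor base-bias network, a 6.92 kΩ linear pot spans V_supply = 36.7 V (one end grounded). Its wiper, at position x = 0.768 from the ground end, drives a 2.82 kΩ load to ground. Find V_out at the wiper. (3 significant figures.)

Lower segment x·R_p = 5.315 kΩ; upper segment (1−x)·R_p = 1.605 kΩ.
(x·R_p) ‖ R_L = 1.842 kΩ.
Loaded-divider output: V_out = 36.7 × 0.5344 = 19.61 V.
(Unloaded: V_out = x·V_supply = 28.2 V.)

V_out ≈ 19.6 V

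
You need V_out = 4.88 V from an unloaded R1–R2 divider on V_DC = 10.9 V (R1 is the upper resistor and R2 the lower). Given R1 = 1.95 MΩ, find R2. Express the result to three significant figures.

R2 ≈ 1.58 MΩ

Required fraction k = V_out/V_DC = 0.4477.
So R2 = R1 · V_out/(V_DC − V_out) = 1.95 × 4.88/(10.9 − 4.88) = 1.95 × 0.8106 = 1.581 MΩ.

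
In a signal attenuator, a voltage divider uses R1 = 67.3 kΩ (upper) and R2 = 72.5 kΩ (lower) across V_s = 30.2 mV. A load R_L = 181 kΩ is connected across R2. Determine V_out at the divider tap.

R2 ‖ R_L = (72.5 × 181)/(72.5 + 181) = 51.77 kΩ.
Then V_out = V_s · R2'/(R1 + R2') = 30.2 × 51.77/119.1 = 13.13 mV.

V_out ≈ 13.1 mV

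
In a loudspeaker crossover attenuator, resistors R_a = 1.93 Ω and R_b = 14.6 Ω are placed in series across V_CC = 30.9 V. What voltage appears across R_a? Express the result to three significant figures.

V ≈ 3.61 V

Total series resistance ΣR = 1.93 + 14.6 = 16.53 Ω.
Voltage divider: V = V_CC · (1.930 / 16.53) = 30.9 × 0.1168 = 3.608 V.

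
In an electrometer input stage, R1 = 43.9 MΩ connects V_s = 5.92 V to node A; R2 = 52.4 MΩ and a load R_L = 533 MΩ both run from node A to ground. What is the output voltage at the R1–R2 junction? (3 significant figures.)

R2 ‖ R_L = (52.4 × 533)/(52.4 + 533) = 47.71 MΩ.
Voltage divider with the loaded lower leg: V_out = 5.92 × 47.71/(43.9 + 47.71) = 5.92 × 0.5208 = 3.083 V.

V_out ≈ 3.08 V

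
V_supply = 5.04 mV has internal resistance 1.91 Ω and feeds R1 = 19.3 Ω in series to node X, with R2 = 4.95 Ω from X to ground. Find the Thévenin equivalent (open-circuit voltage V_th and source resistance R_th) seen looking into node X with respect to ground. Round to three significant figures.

V_th ≈ 0.954 mV, R_th ≈ 4.01 Ω

R1' = 1.91 + 19.3 = 21.21 Ω (source resistance + R1).
Open-circuit (no load on X): V_th = V_supply · R2/(R1' + R2) = 5.04 × 4.95/(21.21 + 4.95) = 0.9537 mV.
Looking into X with the source shorted: R_th = R1'·R2/(R1'+R2) = 21.21 × 4.95/26.16 = 4.013 Ω.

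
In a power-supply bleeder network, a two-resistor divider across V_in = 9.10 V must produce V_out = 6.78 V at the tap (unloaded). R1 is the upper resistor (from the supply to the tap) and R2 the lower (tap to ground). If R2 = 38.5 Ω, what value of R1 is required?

R1 ≈ 13.2 Ω

V_out/V_in = R2/(R1+R2) = 0.7451.
R1 = R2·(1/k − 1) = 38.5 × 0.3422 = 13.17 Ω.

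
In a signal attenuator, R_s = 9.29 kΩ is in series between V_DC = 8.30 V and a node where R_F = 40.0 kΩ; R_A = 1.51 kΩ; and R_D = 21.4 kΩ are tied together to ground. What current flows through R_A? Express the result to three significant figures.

Equivalent of the parallel group: R_p = 1.362 kΩ.
Node voltage V_A = V_DC · R_p/(R_s + R_p) = 8.30 × 0.1279 = 1.062 V.
Branch current I = V_A/R_A = 1.062/1.51 = 0.7030 mA.

I ≈ 0.703 mA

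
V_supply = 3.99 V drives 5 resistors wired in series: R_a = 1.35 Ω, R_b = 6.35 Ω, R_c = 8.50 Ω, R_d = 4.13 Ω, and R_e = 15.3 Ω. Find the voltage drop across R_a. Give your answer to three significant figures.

V ≈ 0.151 V

Series total: ΣR = 1.35 + 6.35 + 8.50 + 4.13 + 15.3 = 35.63 Ω.
V = V_supply · R/ΣR = 3.99 × 0.03789 = 0.1512 V.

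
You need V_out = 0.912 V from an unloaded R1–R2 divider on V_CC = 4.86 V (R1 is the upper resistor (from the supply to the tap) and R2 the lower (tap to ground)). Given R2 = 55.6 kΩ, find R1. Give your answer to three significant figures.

The divider ratio is R2/(R1+R2) = 0.912/4.86 = 0.1877.
So R1 = R2 · (V_CC/V_out − 1) = 55.6 × (4.86/0.912 − 1) = 55.6 × 4.329 = 240.7 kΩ.

R1 ≈ 241 kΩ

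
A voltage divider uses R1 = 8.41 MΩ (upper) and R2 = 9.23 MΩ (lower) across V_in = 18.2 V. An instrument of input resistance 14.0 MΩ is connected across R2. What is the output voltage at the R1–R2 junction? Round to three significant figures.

V_out ≈ 7.25 V

First combine the lower leg with the load: R2 ‖ R_L = 5.563 MΩ.
Then V_out = V_in · R2'/(R1 + R2') = 18.2 × 5.563/13.97 = 7.246 V.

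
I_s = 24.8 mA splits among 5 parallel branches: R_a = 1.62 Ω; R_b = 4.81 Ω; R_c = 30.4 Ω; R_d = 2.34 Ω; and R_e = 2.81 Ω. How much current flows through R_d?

Conductances: ΣG = 1/1.62 + 1/4.81 + 1/30.4 + 1/2.34 + 1/2.81 = 1.641 (1/Ω).
Current divider: I(R_d) = I_s · G_k/ΣG = 24.8 × (0.4274/1.641) = 24.8 × 0.2604 = 6.457 mA.

I ≈ 6.46 mA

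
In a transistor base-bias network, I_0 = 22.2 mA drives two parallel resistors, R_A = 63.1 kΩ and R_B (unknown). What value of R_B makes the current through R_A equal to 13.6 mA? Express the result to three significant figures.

The fraction through R_A equals R_B/(R_A+R_B).
With f = 0.6126, R_B = R_A · f/(1−f) = 63.1 × 1.581 = 99.79 kΩ.

R_B ≈ 99.8 kΩ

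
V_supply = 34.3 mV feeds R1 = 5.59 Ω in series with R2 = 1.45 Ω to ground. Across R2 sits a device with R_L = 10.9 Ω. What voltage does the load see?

V_out ≈ 6.39 mV

First combine the lower leg with the load: R2 ‖ R_L = 1.280 Ω.
Voltage divider with the loaded lower leg: V_out = 34.3 × 1.280/(5.59 + 1.280) = 34.3 × 0.1863 = 6.390 mV.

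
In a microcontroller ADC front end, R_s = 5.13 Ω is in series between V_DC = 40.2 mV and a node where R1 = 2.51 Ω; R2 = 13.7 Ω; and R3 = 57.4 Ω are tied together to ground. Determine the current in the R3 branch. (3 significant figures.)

I ≈ 0.200 mA

Combine the parallel branches: R_p = (1/2.51 + 1/13.7 + 1/57.4)⁻¹ = 2.046 Ω.
V_A by voltage divider: V_A = 40.2 × 2.046/(5.13 + 2.046) = 11.46 mV.
Branch current I = V_A/R3 = 11.46/57.4 = 0.1997 mA.
(Equivalently: I_total = 5.602 mA, then current-divider fraction G_k/ΣG = 0.03564.)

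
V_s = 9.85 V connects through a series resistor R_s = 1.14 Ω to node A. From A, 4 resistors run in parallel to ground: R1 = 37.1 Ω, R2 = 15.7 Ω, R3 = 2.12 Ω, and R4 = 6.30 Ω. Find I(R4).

I ≈ 0.858 A

Combine the parallel branches: R_p = (1/37.1 + 1/15.7 + 1/2.12 + 1/6.30)⁻¹ = 1.387 Ω.
Node voltage V_A = V_s · R_p/(R_s + R_p) = 9.85 × 0.5488 = 5.406 V.
I(R4) = V_A / R4 = 5.406/6.30 = 0.8581 A.
(Equivalently: I_total = 3.898 A, then current-divider fraction G_k/ΣG = 0.2201.)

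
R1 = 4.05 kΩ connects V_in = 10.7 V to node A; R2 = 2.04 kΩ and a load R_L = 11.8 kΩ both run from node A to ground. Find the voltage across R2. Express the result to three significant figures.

R2 ‖ R_L = (2.04 × 11.8)/(2.04 + 11.8) = 1.739 kΩ.
Now apply the divider: V_out = 10.7 × 0.3004 = 3.215 V.
(Unloaded it would be 3.58 V; the load pulls it down.)

V_out ≈ 3.21 V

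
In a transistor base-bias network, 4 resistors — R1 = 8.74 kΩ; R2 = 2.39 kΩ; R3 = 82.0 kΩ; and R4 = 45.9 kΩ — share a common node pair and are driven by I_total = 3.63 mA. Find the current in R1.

I ≈ 0.733 mA

ΣG = 1/8.74 + 1/2.39 + 1/82.0 + 1/45.9 = 0.5668.
Current divider: I(R1) = I_total · G_k/ΣG = 3.63 × (0.1144/0.5668) = 3.63 × 0.2019 = 0.7328 mA.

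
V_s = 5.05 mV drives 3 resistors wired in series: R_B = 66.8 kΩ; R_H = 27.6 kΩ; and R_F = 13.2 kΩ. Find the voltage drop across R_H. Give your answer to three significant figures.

V ≈ 1.30 mV

Series total: ΣR = 66.8 + 27.6 + 13.2 = 107.6 kΩ.
Voltage divider: V = V_s · (27.60 / 107.6) = 5.05 × 0.2565 = 1.295 mV.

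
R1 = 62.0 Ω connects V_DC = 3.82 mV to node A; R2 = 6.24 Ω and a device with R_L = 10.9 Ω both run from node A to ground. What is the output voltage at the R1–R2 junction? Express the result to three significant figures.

R2 ‖ R_L = (6.24 × 10.9)/(6.24 + 10.9) = 3.968 Ω.
Voltage divider with the loaded lower leg: V_out = 3.82 × 3.968/(62.0 + 3.968) = 3.82 × 0.06015 = 0.2298 mV.

V_out ≈ 0.230 mV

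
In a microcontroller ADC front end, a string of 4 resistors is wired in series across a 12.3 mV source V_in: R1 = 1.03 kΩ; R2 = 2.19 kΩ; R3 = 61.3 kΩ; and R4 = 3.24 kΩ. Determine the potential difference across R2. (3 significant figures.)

Series total: ΣR = 1.03 + 2.19 + 61.3 + 3.24 = 67.76 kΩ.
By the voltage-divider rule, V = 12.3 × 2.190/67.76 = 0.3975 mV.

V ≈ 0.398 mV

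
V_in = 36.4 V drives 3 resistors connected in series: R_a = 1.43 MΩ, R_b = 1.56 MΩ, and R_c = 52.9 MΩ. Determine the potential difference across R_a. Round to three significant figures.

V ≈ 0.931 V

ΣR = 1.43 + 1.56 + 52.9 = 55.89 MΩ.
Voltage divider: V = V_in · (1.430 / 55.89) = 36.4 × 0.02559 = 0.9313 V.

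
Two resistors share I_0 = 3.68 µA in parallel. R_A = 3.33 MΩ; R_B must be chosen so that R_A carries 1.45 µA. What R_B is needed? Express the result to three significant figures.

R_B ≈ 2.17 MΩ

Two-branch current divider: I_A = I_0 · R_B/(R_A + R_B).
1.45/3.68 = R_B/(R_A + R_B) → R_B = R_A · (0.3940)/(1 − 0.3940) = 3.33 × 0.6502 = 2.165 MΩ.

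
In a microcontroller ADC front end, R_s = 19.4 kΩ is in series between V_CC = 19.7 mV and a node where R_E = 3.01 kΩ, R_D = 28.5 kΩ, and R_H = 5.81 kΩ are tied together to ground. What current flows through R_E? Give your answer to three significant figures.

I ≈ 0.571 µA

Combine the parallel branches: R_p = (1/3.01 + 1/28.5 + 1/5.81)⁻¹ = 1.854 kΩ.
Node voltage V_A = V_CC · R_p/(R_s + R_p) = 19.7 × 0.08722 = 1.718 mV.
I(R_E) = V_A / R_E = 1.718/3.01 = 0.5709 µA.
(Check via current divider: I_total = 0.9269 µA; share G_k/ΣG = 0.6159 → same result.)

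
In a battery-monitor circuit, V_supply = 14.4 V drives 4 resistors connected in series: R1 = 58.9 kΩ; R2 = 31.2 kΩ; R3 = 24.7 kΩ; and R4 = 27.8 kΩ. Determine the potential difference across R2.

Series total: ΣR = 58.9 + 31.2 + 24.7 + 27.8 = 142.6 kΩ.
Voltage divider: V = V_supply · (31.20 / 142.6) = 14.4 × 0.2188 = 3.151 V.

V ≈ 3.15 V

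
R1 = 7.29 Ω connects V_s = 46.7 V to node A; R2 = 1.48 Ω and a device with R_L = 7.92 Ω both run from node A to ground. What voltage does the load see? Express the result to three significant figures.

The load sits in parallel with R2, giving an effective lower resistance R2' = R2·R_L/(R2+R_L) = 1.247 Ω.
Then V_out = V_s · R2'/(R1 + R2') = 46.7 × 1.247/8.537 = 6.821 V.
(Unloaded it would be 7.88 V; the load pulls it down.)

V_out ≈ 6.82 V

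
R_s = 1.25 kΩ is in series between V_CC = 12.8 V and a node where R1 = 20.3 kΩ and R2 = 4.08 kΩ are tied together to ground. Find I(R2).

Combine the parallel branches: R_p = (1/20.3 + 1/4.08)⁻¹ = 3.397 kΩ.
Node voltage V_A = V_CC · R_p/(R_s + R_p) = 12.8 × 0.7310 = 9.357 V.
I(R2) = V_A / R2 = 9.357/4.08 = 2.293 mA.
(Check via current divider: I_total = 2.754 mA; share G_k/ΣG = 0.8326 → same result.)

I ≈ 2.29 mA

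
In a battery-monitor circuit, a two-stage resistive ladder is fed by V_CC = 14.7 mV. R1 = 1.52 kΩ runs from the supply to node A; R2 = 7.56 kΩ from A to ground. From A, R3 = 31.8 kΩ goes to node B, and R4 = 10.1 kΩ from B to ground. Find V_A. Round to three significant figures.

V_A ≈ 11.9 mV

The second stage (R3 + R4 = 41.90 kΩ) loads node A in parallel with R2.
R2 ‖ (R3+R4) = 6.404 kΩ.
V_A = 14.7 × 6.404/(1.52 + 6.404) = 11.88 mV.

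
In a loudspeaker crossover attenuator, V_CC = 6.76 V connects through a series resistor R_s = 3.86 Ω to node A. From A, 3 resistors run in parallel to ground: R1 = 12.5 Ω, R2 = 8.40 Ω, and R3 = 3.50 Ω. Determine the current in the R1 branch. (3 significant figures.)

Parallel bank: R_p = 1/(1/12.5 + 1/8.40 + 1/3.50) = 2.063 Ω.
Node voltage V_A = V_CC · R_p/(R_s + R_p) = 6.76 × 0.3483 = 2.354 V.
Branch current I = V_A/R1 = 2.354/12.5 = 0.1884 A.

I ≈ 0.188 A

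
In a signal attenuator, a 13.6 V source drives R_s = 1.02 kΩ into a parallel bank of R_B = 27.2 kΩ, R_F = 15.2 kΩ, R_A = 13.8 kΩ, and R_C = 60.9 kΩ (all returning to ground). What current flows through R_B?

I ≈ 0.418 mA

Equivalent of the parallel group: R_p = 5.224 kΩ.
V_A = 13.6 × 5.224/6.244 = 11.38 V.
I(R_B) = V_A / R_B = 11.38/27.2 = 0.4183 mA.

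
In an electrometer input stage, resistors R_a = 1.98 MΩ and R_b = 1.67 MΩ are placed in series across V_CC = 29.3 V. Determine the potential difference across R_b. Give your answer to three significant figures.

Total series resistance ΣR = 1.98 + 1.67 = 3.650 MΩ.
Voltage divider: V = V_CC · (1.670 / 3.650) = 29.3 × 0.4575 = 13.41 V.

V ≈ 13.4 V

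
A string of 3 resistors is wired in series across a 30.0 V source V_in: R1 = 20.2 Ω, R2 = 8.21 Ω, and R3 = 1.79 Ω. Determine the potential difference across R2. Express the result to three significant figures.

Series total: ΣR = 20.2 + 8.21 + 1.79 = 30.20 Ω.
V = V_in · R/ΣR = 30.0 × 0.2719 = 8.156 V.

V ≈ 8.16 V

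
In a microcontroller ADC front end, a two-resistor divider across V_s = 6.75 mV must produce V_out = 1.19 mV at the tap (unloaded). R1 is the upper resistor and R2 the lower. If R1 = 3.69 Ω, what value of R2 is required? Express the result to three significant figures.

R2 ≈ 0.790 Ω

V_out/V_s = R2/(R1+R2) = 0.1763.
So R2 = R1 · V_out/(V_s − V_out) = 3.69 × 1.19/(6.75 − 1.19) = 3.69 × 0.2140 = 0.7898 Ω.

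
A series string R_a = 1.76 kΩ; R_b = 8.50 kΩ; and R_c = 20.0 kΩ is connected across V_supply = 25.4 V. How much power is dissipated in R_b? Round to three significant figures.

P ≈ 5.99 mW

The common current is I = 25.4/30.26 = 0.8394 mA.
V(R_b) = I·R = 7.135 V; P = V·I = 7.135 × 0.8394 = 5.989 mW.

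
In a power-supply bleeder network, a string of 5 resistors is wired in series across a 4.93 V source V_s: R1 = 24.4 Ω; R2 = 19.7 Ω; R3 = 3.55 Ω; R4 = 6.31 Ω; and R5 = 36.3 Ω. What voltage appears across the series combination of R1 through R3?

Total series resistance ΣR = 24.4 + 19.7 + 3.55 + 6.31 + 36.3 = 90.26 Ω.
R_{R1..R3} = 24.4 + 19.7 + 3.55 = 47.65 Ω.
Voltage divider: V = V_s · (47.65 / 90.26) = 4.93 × 0.5279 = 2.603 V.

V ≈ 2.60 V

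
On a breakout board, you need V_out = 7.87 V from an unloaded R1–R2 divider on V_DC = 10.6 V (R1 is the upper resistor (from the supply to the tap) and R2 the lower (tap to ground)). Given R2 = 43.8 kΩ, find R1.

R1 ≈ 15.2 kΩ

The divider ratio is R2/(R1+R2) = 7.87/10.6 = 0.7425.
R1 = R2·(1/k − 1) = 43.8 × 0.3469 = 15.19 kΩ.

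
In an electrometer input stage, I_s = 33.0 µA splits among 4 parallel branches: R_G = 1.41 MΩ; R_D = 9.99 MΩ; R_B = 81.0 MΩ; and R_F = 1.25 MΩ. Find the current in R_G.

I ≈ 14.4 µA

ΣG = 1/1.41 + 1/9.99 + 1/81.0 + 1/1.25 = 1.622.
By the current-divider rule, I = I_s · G_k/ΣG = 33.0 × 0.4373 = 14.43 µA.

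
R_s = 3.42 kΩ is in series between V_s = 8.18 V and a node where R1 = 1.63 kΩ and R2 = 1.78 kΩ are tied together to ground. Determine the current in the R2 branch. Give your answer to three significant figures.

Parallel bank: R_p = 1/(1/1.63 + 1/1.78) = 0.8509 kΩ.
V_A = 8.18 × 0.8509/4.271 = 1.630 V.
Branch current I = V_A/R2 = 1.630/1.78 = 0.9155 mA.

I ≈ 0.916 mA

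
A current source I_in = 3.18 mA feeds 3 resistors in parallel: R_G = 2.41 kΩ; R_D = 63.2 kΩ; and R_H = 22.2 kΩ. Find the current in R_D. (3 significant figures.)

I ≈ 0.106 mA

Conductances: ΣG = 1/2.41 + 1/63.2 + 1/22.2 = 0.4758 (1/kΩ).
By the current-divider rule, I = I_in · G_k/ΣG = 3.18 × 0.03325 = 0.1058 mA.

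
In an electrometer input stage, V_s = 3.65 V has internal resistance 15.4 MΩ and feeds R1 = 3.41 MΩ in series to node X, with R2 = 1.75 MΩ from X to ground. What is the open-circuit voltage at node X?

V_th ≈ 0.311 V

R1' = 15.4 + 3.41 = 18.81 MΩ (source resistance + R1).
V_th is the unloaded tap voltage: V_s · R2/(R1'+R2) = 3.65 × 0.08512 = 0.3107 V.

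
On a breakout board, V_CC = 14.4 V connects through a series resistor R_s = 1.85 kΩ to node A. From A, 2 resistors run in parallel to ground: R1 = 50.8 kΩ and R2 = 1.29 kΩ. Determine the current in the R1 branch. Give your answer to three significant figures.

I ≈ 0.115 mA

Equivalent of the parallel group: R_p = 1.258 kΩ.
V_A by voltage divider: V_A = 14.4 × 1.258/(1.85 + 1.258) = 5.829 V.
I(R1) = V_A / R1 = 5.829/50.8 = 0.1147 mA.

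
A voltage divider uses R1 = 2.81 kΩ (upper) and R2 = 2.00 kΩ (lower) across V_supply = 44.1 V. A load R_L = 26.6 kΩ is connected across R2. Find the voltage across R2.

V_out ≈ 17.6 V

First combine the lower leg with the load: R2 ‖ R_L = 1.860 kΩ.
Now apply the divider: V_out = 44.1 × 0.3983 = 17.57 V.
(Unloaded it would be 18.3 V; the load pulls it down.)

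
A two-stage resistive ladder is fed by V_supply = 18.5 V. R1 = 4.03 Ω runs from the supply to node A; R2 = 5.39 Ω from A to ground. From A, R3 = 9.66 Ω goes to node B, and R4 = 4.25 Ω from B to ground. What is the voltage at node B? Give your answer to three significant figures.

V_B ≈ 2.77 V

Node A sees R2 in parallel with the series input of stage 2, R3 + R4 = 13.91 Ω.
R2 ‖ (R3+R4) = 3.885 Ω.
V_A = 18.5 × 3.885/(4.03 + 3.885) = 9.080 V.
Then the unloaded second divider: V_B = V_A × R4/(R3+R4) = 9.080 × 0.3055 = 2.774 V.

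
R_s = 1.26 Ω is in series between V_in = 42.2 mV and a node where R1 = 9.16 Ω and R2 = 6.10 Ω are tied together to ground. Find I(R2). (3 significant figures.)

I ≈ 5.15 mA

Parallel bank: R_p = 1/(1/9.16 + 1/6.10) = 3.662 Ω.
V_A = 42.2 × 3.662/4.922 = 31.40 mV.
Branch current I = V_A/R2 = 31.40/6.10 = 5.147 mA.
(Check via current divider: I_total = 8.574 mA; share G_k/ΣG = 0.6003 → same result.)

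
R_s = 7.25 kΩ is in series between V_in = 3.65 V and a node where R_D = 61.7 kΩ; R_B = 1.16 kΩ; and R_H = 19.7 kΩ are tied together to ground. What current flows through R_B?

I ≈ 0.407 mA

Equivalent of the parallel group: R_p = 1.076 kΩ.
V_A = 3.65 × 1.076/8.326 = 0.4718 V.
I(R_B) = V_A / R_B = 0.4718/1.16 = 0.4068 mA.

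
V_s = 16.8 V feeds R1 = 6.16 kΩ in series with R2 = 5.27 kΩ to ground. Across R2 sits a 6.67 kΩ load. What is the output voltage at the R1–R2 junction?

V_out ≈ 5.43 V

First combine the lower leg with the load: R2 ‖ R_L = 2.944 kΩ.
Voltage divider with the loaded lower leg: V_out = 16.8 × 2.944/(6.16 + 2.944) = 16.8 × 0.3234 = 5.433 V.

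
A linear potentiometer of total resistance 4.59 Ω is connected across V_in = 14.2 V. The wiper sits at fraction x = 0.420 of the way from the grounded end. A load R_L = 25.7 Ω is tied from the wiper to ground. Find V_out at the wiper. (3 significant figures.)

The pot divides into 2.662 Ω above the wiper and 1.928 Ω below.
R_L loads the lower segment: effective lower R = 1.793 Ω.
Loaded-divider output: V_out = 14.2 × 0.4025 = 5.715 V.

V_out ≈ 5.72 V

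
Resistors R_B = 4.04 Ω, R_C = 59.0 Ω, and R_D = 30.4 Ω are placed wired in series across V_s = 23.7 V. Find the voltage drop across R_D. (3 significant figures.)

ΣR = 4.04 + 59.0 + 30.4 = 93.44 Ω.
Voltage divider: V = V_s · (30.40 / 93.44) = 23.7 × 0.3253 = 7.711 V.

V ≈ 7.71 V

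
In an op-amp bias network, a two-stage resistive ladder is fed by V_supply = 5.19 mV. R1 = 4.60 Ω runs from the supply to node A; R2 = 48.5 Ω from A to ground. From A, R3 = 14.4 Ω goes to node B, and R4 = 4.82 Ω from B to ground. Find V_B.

The second stage (R3 + R4 = 19.22 Ω) loads node A in parallel with R2.
Effective lower resistance at A: R2 ‖ 19.22 = 13.77 Ω.
V_A = 5.19 × 13.77/(4.60 + 13.77) = 3.890 mV.
V_B = V_A × 0.2508 = 0.9755 mV.

V_B ≈ 0.976 mV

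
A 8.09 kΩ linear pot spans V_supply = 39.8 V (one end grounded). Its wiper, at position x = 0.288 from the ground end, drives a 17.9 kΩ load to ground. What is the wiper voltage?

V_out ≈ 10.5 V

Lower segment x·R_p = 2.330 kΩ; upper segment (1−x)·R_p = 5.760 kΩ.
(x·R_p) ‖ R_L = 2.062 kΩ.
Then V_out = V_supply · 2.062/(5.760 + 2.062) = 10.49 V.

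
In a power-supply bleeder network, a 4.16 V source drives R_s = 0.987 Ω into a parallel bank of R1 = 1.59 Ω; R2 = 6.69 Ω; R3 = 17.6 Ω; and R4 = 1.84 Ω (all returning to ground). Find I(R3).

I ≈ 0.100 A

Parallel bank: R_p = 1/(1/1.59 + 1/6.69 + 1/17.6 + 1/1.84) = 0.7253 Ω.
Node voltage V_A = V_s · R_p/(R_s + R_p) = 4.16 × 0.4236 = 1.762 V.
Branch current I = V_A/R3 = 1.762/17.6 = 0.1001 A.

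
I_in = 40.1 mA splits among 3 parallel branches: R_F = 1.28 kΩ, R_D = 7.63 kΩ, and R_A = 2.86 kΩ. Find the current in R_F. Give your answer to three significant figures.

Total conductance ΣG = 1/1.28 + 1/7.63 + 1/2.86 = 1.262 (units of 1/kΩ).
R_F takes the fraction G_k/ΣG = 0.7812/1.262 = 0.6191, so I = 40.1 × 0.6191 = 24.82 mA.

I ≈ 24.8 mA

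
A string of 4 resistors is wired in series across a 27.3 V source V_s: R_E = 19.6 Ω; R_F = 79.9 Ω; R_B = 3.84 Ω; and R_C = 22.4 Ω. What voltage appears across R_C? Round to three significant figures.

Series total: ΣR = 19.6 + 79.9 + 3.84 + 22.4 = 125.7 Ω.
Voltage divider: V = V_s · (22.40 / 125.7) = 27.3 × 0.1781 = 4.863 V.

V ≈ 4.86 V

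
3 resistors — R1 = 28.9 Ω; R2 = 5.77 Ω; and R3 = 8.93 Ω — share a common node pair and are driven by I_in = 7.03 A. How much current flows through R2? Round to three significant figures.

I ≈ 3.81 A

Conductances: ΣG = 1/28.9 + 1/5.77 + 1/8.93 = 0.3199 (1/Ω).
By the current-divider rule, I = I_in · G_k/ΣG = 7.03 × 0.5418 = 3.809 A.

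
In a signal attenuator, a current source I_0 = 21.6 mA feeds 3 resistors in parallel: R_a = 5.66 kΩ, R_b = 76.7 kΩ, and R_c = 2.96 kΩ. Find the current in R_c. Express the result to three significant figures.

I ≈ 13.8 mA

ΣG = 1/5.66 + 1/76.7 + 1/2.96 = 0.5276.
Current divider: I(R_c) = I_0 · G_k/ΣG = 21.6 × (0.3378/0.5276) = 21.6 × 0.6404 = 13.83 mA.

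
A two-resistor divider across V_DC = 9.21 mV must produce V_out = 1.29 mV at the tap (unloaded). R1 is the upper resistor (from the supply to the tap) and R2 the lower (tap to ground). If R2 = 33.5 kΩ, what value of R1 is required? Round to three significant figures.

R1 ≈ 206 kΩ

The divider ratio is R2/(R1+R2) = 1.29/9.21 = 0.1401.
R1 = R2·(1/k − 1) = 33.5 × 6.140 = 205.7 kΩ.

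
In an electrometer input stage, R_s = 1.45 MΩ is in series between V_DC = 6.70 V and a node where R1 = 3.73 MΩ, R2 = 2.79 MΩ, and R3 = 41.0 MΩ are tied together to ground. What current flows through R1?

Parallel bank: R_p = 1/(1/3.73 + 1/2.79 + 1/41.0) = 1.536 MΩ.
V_A = 6.70 × 1.536/2.986 = 3.447 V.
Branch current I = V_A/R1 = 3.447/3.73 = 0.9241 µA.

I ≈ 0.924 µA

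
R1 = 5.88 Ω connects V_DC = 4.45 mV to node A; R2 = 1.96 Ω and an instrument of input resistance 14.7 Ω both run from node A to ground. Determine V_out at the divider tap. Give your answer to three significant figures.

V_out ≈ 1.01 mV

The load sits in parallel with R2, giving an effective lower resistance R2' = R2·R_L/(R2+R_L) = 1.729 Ω.
Now apply the divider: V_out = 4.45 × 0.2273 = 1.011 mV.
(Unloaded it would be 1.11 mV; the load pulls it down.)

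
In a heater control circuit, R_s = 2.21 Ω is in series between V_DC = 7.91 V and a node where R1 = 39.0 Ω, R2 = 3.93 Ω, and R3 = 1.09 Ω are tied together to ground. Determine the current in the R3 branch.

Parallel bank: R_p = 1/(1/39.0 + 1/3.93 + 1/1.09) = 0.8351 Ω.
Node voltage V_A = V_DC · R_p/(R_s + R_p) = 7.91 × 0.2742 = 2.169 V.
Branch current I = V_A/R3 = 2.169/1.09 = 1.990 A.
(Check via current divider: I_total = 2.598 A; share G_k/ΣG = 0.7661 → same result.)

I ≈ 1.99 A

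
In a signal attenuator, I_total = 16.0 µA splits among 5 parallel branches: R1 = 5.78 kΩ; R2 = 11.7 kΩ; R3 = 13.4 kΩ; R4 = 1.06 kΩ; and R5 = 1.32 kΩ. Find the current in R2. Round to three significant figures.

I ≈ 0.672 µA

Total conductance ΣG = 1/5.78 + 1/11.7 + 1/13.4 + 1/1.06 + 1/1.32 = 2.034 (units of 1/kΩ).
By the current-divider rule, I = I_total · G_k/ΣG = 16.0 × 0.04202 = 0.6723 µA.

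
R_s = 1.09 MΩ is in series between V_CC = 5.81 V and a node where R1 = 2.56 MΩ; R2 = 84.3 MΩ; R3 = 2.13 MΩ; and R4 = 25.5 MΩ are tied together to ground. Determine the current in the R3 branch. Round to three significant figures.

I ≈ 1.37 µA

Equivalent of the parallel group: R_p = 1.097 MΩ.
Node voltage V_A = V_CC · R_p/(R_s + R_p) = 5.81 × 0.5017 = 2.915 V.
I(R3) = V_A / R3 = 2.915/2.13 = 1.369 µA.
(Equivalently: I_total = 2.656 µA, then current-divider fraction G_k/ΣG = 0.5152.)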